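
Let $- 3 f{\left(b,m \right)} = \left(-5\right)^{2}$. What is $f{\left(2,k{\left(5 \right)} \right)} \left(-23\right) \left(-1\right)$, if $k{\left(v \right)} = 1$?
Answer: $- \frac{575}{3} \approx -191.67$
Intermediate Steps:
$f{\left(b,m \right)} = - \frac{25}{3}$ ($f{\left(b,m \right)} = - \frac{\left(-5\right)^{2}}{3} = \left(- \frac{1}{3}\right) 25 = - \frac{25}{3}$)
$f{\left(2,k{\left(5 \right)} \right)} \left(-23\right) \left(-1\right) = \left(- \frac{25}{3}\right) \left(-23\right) \left(-1\right) = \frac{575}{3} \left(-1\right) = - \frac{575}{3}$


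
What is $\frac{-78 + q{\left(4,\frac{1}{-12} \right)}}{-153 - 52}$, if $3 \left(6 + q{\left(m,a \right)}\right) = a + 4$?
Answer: $\frac{2977}{7380} \approx 0.40339$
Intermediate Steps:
$q{\left(m,a \right)} = - \frac{14}{3} + \frac{a}{3}$ ($q{\left(m,a \right)} = -6 + \frac{a + 4}{3} = -6 + \frac{4 + a}{3} = -6 + \left(\frac{4}{3} + \frac{a}{3}\right) = - \frac{14}{3} + \frac{a}{3}$)
$\frac{-78 + q{\left(4,\frac{1}{-12} \right)}}{-153 - 52} = \frac{-78 - \left(\frac{14}{3} - \frac{1}{3 \left(-12\right)}\right)}{-153 - 52} = \frac{-78 + \left(- \frac{14}{3} + \frac{1}{3} \left(- \frac{1}{12}\right)\right)}{-205} = \left(-78 - \frac{169}{36}\right) \left(- \frac{1}{205}\right) = \left(- \frac{2977}{36}\right) \left(- \frac{1}{205}\right) = \frac{2977}{7380}$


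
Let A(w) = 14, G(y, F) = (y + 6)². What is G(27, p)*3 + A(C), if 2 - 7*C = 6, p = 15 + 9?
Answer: 3281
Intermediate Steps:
p = 24
G(y, F) = (6 + y)²
C = -4/7 (C = 2/7 - ⅐*6 = 2/7 - 6/7 = -4/7 ≈ -0.57143)
G(27, p)*3 + A(C) = (6 + 27)²*3 + 14 = 33²*3 + 14 = 1089*3 + 14 = 3267 + 14 = 3281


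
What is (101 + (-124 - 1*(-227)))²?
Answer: 41616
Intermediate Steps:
(101 + (-124 - 1*(-227)))² = (101 + (-124 + 227))² = (101 + 103)² = 204² = 41616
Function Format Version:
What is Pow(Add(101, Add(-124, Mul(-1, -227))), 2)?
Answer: 41616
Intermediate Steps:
Pow(Add(101, Add(-124, Mul(-1, -227))), 2) = Pow(Add(101, Add(-124, 227)), 2) = Pow(Add(101, 103), 2) = Pow(204, 2) = 41616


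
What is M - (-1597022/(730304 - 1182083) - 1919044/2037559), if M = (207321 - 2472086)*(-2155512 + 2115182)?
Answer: 84079011988264351679428/920526367461 ≈ 9.1338e+10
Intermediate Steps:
M = 91337972450 (M = -2264765*(-40330) = 91337972450)
M - (-1597022/(730304 - 1182083) - 1919044/2037559) = 91337972450 - (-1597022/(730304 - 1182083) - 1919044/2037559) = 91337972450 - (-1597022/(-451779) - 1919044*1/2037559) = 91337972450 - (-1597022*(-1/451779) - 1919044/2037559) = 91337972450 - (1597022/451779 - 1919044/2037559) = 91337972450 - 1*2387042770022/920526367461 = 91337972450 - 2387042770022/920526367461 = 84079011988264351679428/920526367461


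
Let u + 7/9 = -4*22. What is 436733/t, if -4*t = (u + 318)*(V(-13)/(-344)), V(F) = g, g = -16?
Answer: -338031342/2063 ≈ -1.6385e+5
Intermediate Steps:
V(F) = -16
u = -799/9 (u = -7/9 - 4*22 = -7/9 - 88 = -799/9 ≈ -88.778)
t = -2063/774 (t = -(-799/9 + 318)*(-16/(-344))/4 = -2063*(-16*(-1/344))/36 = -2063*2/(36*43) = -¼*4126/387 = -2063/774 ≈ -2.6654)
436733/t = 436733/(-2063/774) = 436733*(-774/2063) = -338031342/2063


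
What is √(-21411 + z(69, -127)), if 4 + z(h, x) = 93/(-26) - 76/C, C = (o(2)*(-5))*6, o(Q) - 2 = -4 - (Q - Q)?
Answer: I*√3257958210/390 ≈ 146.36*I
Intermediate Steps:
o(Q) = -2 (o(Q) = 2 + (-4 - (Q - Q)) = 2 + (-4 - 1*0) = 2 + (-4 + 0) = 2 - 4 = -2)
C = 60 (C = -2*(-5)*6 = 10*6 = 60)
z(h, x) = -3449/390 (z(h, x) = -4 + (93/(-26) - 76/60) = -4 + (93*(-1/26) - 76*1/60) = -4 + (-93/26 - 19/15) = -4 - 1889/390 = -3449/390)
√(-21411 + z(69, -127)) = √(-21411 - 3449/390) = √(-8353739/390) = I*√3257958210/390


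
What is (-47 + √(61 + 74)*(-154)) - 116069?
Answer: -116116 - 462*√15 ≈ -1.1791e+5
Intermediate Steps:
(-47 + √(61 + 74)*(-154)) - 116069 = (-47 + √135*(-154)) - 116069 = (-47 + (3*√15)*(-154)) - 116069 = (-47 - 462*√15) - 116069 = -116116 - 462*√15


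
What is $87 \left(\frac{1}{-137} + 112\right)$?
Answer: $\frac{1334841}{137} \approx 9743.4$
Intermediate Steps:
$87 \left(\frac{1}{-137} + 112\right) = 87 \left(- \frac{1}{137} + 112\right) = 87 \cdot \frac{15343}{137} = \frac{1334841}{137}$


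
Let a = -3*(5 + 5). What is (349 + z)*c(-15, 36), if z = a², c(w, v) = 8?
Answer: 9992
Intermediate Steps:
a = -30 (a = -3*10 = -30)
z = 900 (z = (-30)² = 900)
(349 + z)*c(-15, 36) = (349 + 900)*8 = 1249*8 = 9992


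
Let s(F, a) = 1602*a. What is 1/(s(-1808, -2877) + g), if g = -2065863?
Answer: -1/6674817 ≈ -1.4982e-7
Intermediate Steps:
1/(s(-1808, -2877) + g) = 1/(1602*(-2877) - 2065863) = 1/(-4608954 - 2065863) = 1/(-6674817) = -1/6674817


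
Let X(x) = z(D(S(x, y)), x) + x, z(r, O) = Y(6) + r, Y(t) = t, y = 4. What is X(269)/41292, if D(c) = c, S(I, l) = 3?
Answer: 139/20646 ≈ 0.0067325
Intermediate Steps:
z(r, O) = 6 + r
X(x) = 9 + x (X(x) = (6 + 3) + x = 9 + x)
X(269)/41292 = (9 + 269)/41292 = 278*(1/41292) = 139/20646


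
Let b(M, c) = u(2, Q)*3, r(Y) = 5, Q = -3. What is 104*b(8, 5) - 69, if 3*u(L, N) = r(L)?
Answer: 451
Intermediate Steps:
u(L, N) = 5/3 (u(L, N) = (⅓)*5 = 5/3)
b(M, c) = 5 (b(M, c) = (5/3)*3 = 5)
104*b(8, 5) - 69 = 104*5 - 69 = 520 - 69 = 451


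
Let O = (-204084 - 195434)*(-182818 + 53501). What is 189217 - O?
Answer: -51664279989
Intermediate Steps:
O = 51664469206 (O = -399518*(-129317) = 51664469206)
189217 - O = 189217 - 1*51664469206 = 189217 - 51664469206 = -51664279989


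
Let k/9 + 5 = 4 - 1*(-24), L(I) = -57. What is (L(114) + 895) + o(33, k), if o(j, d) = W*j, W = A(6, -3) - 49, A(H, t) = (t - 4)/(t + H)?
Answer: -856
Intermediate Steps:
k = 207 (k = -45 + 9*(4 - 1*(-24)) = -45 + 9*(4 + 24) = -45 + 9*28 = -45 + 252 = 207)
A(H, t) = (-4 + t)/(H + t)
W = -154/3 (W = (-4 - 3)/(6 - 3) - 49 = -7/3 - 49 = -154/3 ≈ -51.333)
o(j, d) = -154*j/3
(L(114) + 895) + o(33, k) = (-57 + 895) - 154/3*33 = 838 - 1694 = -856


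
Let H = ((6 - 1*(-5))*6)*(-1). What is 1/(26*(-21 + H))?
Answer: -1/2262 ≈ -0.00044209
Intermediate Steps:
H = -66 (H = ((6 + 5)*6)*(-1) = (11*6)*(-1) = 66*(-1) = -66)
1/(26*(-21 + H)) = 1/(26*(-21 - 66)) = 1/(26*(-87)) = 1/(-2262) = -1/2262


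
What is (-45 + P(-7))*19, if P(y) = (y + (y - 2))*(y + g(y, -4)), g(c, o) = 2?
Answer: 665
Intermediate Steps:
P(y) = (-2 + 2*y)*(2 + y) (P(y) = (y + (y - 2))*(y + 2) = (y + (-2 + y))*(2 + y) = (-2 + 2*y)*(2 + y))
(-45 + P(-7))*19 = (-45 + (-4 + 2*(-7) + 2*(-7)²))*19 = (-45 + (-4 - 14 + 2*49))*19 = (-45 + (-4 - 14 + 98))*19 = (-45 + 80)*19 = 35*19 = 665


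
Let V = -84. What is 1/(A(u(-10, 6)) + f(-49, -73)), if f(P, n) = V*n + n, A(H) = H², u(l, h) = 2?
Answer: 1/6063 ≈ 0.00016493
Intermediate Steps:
f(P, n) = -83*n (f(P, n) = -84*n + n = -83*n)
1/(A(u(-10, 6)) + f(-49, -73)) = 1/(2² - 83*(-73)) = 1/(4 + 6059) = 1/6063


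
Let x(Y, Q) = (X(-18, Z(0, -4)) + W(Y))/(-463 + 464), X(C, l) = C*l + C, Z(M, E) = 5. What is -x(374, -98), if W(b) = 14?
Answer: 94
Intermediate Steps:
X(C, l) = C + C*l
x(Y, Q) = -94 (x(Y, Q) = (-18*(1 + 5) + 14)/(-463 + 464) = (-18*6 + 14)/1 = (-108 + 14)*1 = -94*1 = -94)
-x(374, -98) = -1*(-94) = 94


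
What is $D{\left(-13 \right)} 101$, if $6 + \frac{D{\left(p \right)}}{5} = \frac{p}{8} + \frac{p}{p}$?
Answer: $- \frac{26765}{8} \approx -3345.6$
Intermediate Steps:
$D{\left(p \right)} = -25 + \frac{5 p}{8}$ ($D{\left(p \right)} = -30 + 5 \left(\frac{p}{8} + \frac{p}{p}\right) = -30 + 5 \left(p \frac{1}{8} + 1\right) = -30 + 5 \left(\frac{p}{8} + 1\right) = -30 + 5 \left(1 + \frac{p}{8}\right) = -30 + \left(5 + \frac{5 p}{8}\right) = -25 + \frac{5 p}{8}$)
$D{\left(-13 \right)} 101 = \left(-25 + \frac{5}{8} \left(-13\right)\right) 101 = \left(-25 - \frac{65}{8}\right) 101 = \left(- \frac{265}{8}\right) 101 = - \frac{26765}{8}$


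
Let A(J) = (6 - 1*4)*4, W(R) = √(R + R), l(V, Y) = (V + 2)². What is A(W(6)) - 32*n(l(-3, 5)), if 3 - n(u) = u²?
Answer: -56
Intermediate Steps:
l(V, Y) = (2 + V)²
W(R) = √2*√R (W(R) = √(2*R) = √2*√R)
n(u) = 3 - u²
A(J) = 8 (A(J) = (6 - 4)*4 = 2*4 = 8)
A(W(6)) - 32*n(l(-3, 5)) = 8 - 32*(3 - ((2 - 3)²)²) = 8 - 32*(3 - ((-1)²)²) = 8 - 32*(3 - 1*1²) = 8 - 32*(3 - 1*1) = 8 - 32*(3 - 1) = 8 - 32*2 = 8 - 64 = -56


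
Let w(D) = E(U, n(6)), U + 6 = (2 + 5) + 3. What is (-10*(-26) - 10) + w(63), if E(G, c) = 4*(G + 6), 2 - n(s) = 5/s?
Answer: 290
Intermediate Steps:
n(s) = 2 - 5/s
U = 4 (U = -6 + ((2 + 5) + 3) = -6 + (7 + 3) = -6 + 10 = 4)
E(G, c) = 24 + 4*G (E(G, c) = 4*(6 + G) = 24 + 4*G)
w(D) = 40 (w(D) = 24 + 4*4 = 24 + 16 = 40)
(-10*(-26) - 10) + w(63) = (-10*(-26) - 10) + 40 = (260 - 10) + 40 = 250 + 40 = 290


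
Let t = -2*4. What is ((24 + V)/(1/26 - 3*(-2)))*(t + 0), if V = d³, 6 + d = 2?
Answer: 8320/157 ≈ 52.994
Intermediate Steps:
d = -4 (d = -6 + 2 = -4)
V = -64 (V = (-4)³ = -64)
t = -8
((24 + V)/(1/26 - 3*(-2)))*(t + 0) = ((24 - 64)/(1/26 - 3*(-2)))*(-8 + 0) = -40/(1/26 + 6)*(-8) = -40/157/26*(-8) = -40*26/157*(-8) = -1040/157*(-8) = 8320/157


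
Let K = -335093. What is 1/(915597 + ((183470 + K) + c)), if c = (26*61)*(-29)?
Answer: 1/717980 ≈ 1.3928e-6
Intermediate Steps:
c = -45994 (c = 1586*(-29) = -45994)
1/(915597 + ((183470 + K) + c)) = 1/(915597 + ((183470 - 335093) - 45994)) = 1/(915597 + (-151623 - 45994)) = 1/(915597 - 197617) = 1/717980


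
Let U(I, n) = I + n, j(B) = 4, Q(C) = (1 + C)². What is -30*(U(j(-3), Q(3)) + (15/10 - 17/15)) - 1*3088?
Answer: -3699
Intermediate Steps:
-30*(U(j(-3), Q(3)) + (15/10 - 17/15)) - 1*3088 = -30*((4 + (1 + 3)²) + (15/10 - 17/15)) - 1*3088 = -30*((4 + 4²) + (15*(⅒) - 17*1/15)) - 3088 = -30*((4 + 16) + (3/2 - 17/15)) - 3088 = -30*(20 + 11/30) - 3088 = -30*611/30 - 3088 = -611 - 3088 = -3699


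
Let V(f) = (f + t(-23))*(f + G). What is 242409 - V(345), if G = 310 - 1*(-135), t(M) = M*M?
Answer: -448051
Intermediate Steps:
t(M) = M²
G = 445 (G = 310 + 135 = 445)
V(f) = (445 + f)*(529 + f) (V(f) = (f + (-23)²)*(f + 445) = (f + 529)*(445 + f) = (529 + f)*(445 + f) = (445 + f)*(529 + f))
242409 - V(345) = 242409 - (235405 + 345² + 974*345) = 242409 - (235405 + 119025 + 336030) = 242409 - 1*690460 = 242409 - 690460 = -448051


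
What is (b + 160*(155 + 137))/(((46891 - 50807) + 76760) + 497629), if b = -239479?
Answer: -192759/570473 ≈ -0.33789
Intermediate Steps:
(b + 160*(155 + 137))/(((46891 - 50807) + 76760) + 497629) = (-239479 + 160*(155 + 137))/(((46891 - 50807) + 76760) + 497629) = (-239479 + 160*292)/((-3916 + 76760) + 497629) = (-239479 + 46720)/(72844 + 497629) = -192759/570473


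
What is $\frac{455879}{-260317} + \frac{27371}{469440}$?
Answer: $- \frac{206882701153}{122203212480} \approx -1.6929$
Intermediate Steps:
$\frac{455879}{-260317} + \frac{27371}{469440} = 455879 \left(- \frac{1}{260317}\right) + 27371 \cdot \frac{1}{469440} = - \frac{455879}{260317} + \frac{27371}{469440} = - \frac{206882701153}{122203212480}$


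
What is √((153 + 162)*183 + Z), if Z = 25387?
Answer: 2*√20758 ≈ 288.15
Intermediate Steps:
√((153 + 162)*183 + Z) = √((153 + 162)*183 + 25387) = √(315*183 + 25387) = √(57645 + 25387) = √83032 = 2*√20758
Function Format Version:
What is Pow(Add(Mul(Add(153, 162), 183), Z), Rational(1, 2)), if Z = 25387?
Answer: Mul(2, Pow(20758, Rational(1, 2))) ≈ 288.15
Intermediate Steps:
Pow(Add(Mul(Add(153, 162), 183), Z), Rational(1, 2)) = Pow(Add(Mul(Add(153, 162), 183), 25387), Rational(1, 2)) = Pow(Add(Mul(315, 183), 25387), Rational(1, 2)) = Pow(Add(57645, 25387), Rational(1, 2)) = Pow(83032, Rational(1, 2)) = Mul(2, Pow(20758, Rational(1, 2)))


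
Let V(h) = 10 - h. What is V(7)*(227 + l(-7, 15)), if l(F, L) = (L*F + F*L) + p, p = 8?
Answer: 75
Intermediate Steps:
l(F, L) = 8 + 2*F*L (l(F, L) = (L*F + F*L) + 8 = (F*L + F*L) + 8 = 2*F*L + 8 = 8 + 2*F*L)
V(7)*(227 + l(-7, 15)) = (10 - 1*7)*(227 + (8 + 2*(-7)*15)) = (10 - 7)*(227 + (8 - 210)) = 3*(227 - 202) = 3*25 = 75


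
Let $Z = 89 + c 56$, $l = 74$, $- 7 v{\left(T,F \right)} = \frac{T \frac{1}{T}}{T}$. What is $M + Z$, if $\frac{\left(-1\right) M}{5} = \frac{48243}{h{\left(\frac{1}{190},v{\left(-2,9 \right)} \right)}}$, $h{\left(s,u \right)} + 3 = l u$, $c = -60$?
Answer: $- \frac{1740841}{16} \approx -1.088 \cdot 10^{5}$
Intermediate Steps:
$v{\left(T,F \right)} = - \frac{1}{7 T}$ ($v{\left(T,F \right)} = - \frac{\frac{T}{T} \frac{1}{T}}{7} = - \frac{1 \frac{1}{T}}{7} = - \frac{1}{7 T}$)
$h{\left(s,u \right)} = -3 + 74 u$
$Z = -3271$ ($Z = 89 - 3360 = -3271$)
$M = - \frac{1688505}{16}$ ($M = - 5 \frac{48243}{-3 + 74 \left(- \frac{1}{7 \left(-2\right)}\right)} = - 5 \frac{48243}{-3 + 74 \left(\left(- \frac{1}{7}\right) \left(- \frac{1}{2}\right)\right)} = - 5 \frac{48243}{-3 + 74 \cdot \frac{1}{14}} = - 5 \frac{48243}{-3 + \frac{37}{7}} = - 5 \frac{48243}{\frac{16}{7}} = - 5 \cdot 48243 \cdot \frac{7}{16} = \left(-5\right) \frac{337701}{16} = - \frac{1688505}{16} \approx -1.0553 \cdot 10^{5}$)
$M + Z = - \frac{1688505}{16} - 3271 = - \frac{1740841}{16}$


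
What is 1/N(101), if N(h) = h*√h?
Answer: √101/10201 ≈ 0.00098518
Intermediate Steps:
N(h) = h^(3/2)
1/N(101) = 1/(101^(3/2)) = 1/(101*√101) = √101/10201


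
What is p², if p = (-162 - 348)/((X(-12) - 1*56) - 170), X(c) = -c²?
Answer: 2601/1369 ≈ 1.8999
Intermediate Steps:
p = 51/37 (p = (-162 - 348)/((-1*(-12)² - 1*56) - 170) = -510/((-1*144 - 56) - 170) = -510/((-144 - 56) - 170) = -510/(-200 - 170) = -510/(-370) = -510*(-1/370) = 51/37 ≈ 1.3784)
p² = (51/37)² = 2601/1369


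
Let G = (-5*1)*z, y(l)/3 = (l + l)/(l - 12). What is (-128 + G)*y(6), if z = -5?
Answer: 618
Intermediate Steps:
y(l) = 6*l/(-12 + l) (y(l) = 3*((l + l)/(l - 12)) = 3*((2*l)/(-12 + l)) = 3*(2*l/(-12 + l)) = 6*l/(-12 + l))
G = 25 (G = -5*1*(-5) = -5*(-5) = 25)
(-128 + G)*y(6) = (-128 + 25)*(6*6/(-12 + 6)) = -618*6/(-6) = -618*6*(-1)/6 = -103*(-6) = 618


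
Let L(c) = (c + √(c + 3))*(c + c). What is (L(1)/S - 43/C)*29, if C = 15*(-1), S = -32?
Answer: 18647/240 ≈ 77.696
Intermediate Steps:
L(c) = 2*c*(c + √(3 + c)) (L(c) = (c + √(3 + c))*(2*c) = 2*c*(c + √(3 + c)))
C = -15
(L(1)/S - 43/C)*29 = ((2*1*(1 + √(3 + 1)))/(-32) - 43/(-15))*29 = ((2*1*(1 + √4))*(-1/32) - 43*(-1/15))*29 = ((2*1*(1 + 2))*(-1/32) + 43/15)*29 = ((2*1*3)*(-1/32) + 43/15)*29 = (6*(-1/32) + 43/15)*29 = (-3/16 + 43/15)*29 = (643/240)*29 = 18647/240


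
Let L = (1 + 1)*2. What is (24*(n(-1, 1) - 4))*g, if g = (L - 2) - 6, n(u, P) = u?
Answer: 480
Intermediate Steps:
L = 4 (L = 2*2 = 4)
g = -4 (g = (4 - 2) - 6 = 2 - 6 = -4)
(24*(n(-1, 1) - 4))*g = (24*(-1 - 4))*(-4) = (24*(-5))*(-4) = -120*(-4) = 480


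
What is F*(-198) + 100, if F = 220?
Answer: -43460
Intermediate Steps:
F*(-198) + 100 = 220*(-198) + 100 = -43560 + 100 = -43460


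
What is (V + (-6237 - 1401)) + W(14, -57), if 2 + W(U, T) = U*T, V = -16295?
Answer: -24733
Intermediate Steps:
W(U, T) = -2 + T*U (W(U, T) = -2 + U*T = -2 + T*U)
(V + (-6237 - 1401)) + W(14, -57) = (-16295 + (-6237 - 1401)) + (-2 - 57*14) = (-16295 - 7638) + (-2 - 798) = -23933 - 800 = -24733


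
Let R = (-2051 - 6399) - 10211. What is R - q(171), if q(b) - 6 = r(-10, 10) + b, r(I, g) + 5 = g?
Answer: -18843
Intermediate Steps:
R = -18661 (R = -8450 - 10211 = -18661)
r(I, g) = -5 + g
q(b) = 11 + b (q(b) = 6 + ((-5 + 10) + b) = 6 + (5 + b) = 11 + b)
R - q(171) = -18661 - (11 + 171) = -18661 - 1*182 = -18661 - 182 = -18843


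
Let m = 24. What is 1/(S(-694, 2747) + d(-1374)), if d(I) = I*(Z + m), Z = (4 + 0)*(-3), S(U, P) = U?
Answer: -1/17182 ≈ -5.8200e-5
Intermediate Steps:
Z = -12 (Z = 4*(-3) = -12)
d(I) = 12*I (d(I) = I*(-12 + 24) = I*12 = 12*I)
1/(S(-694, 2747) + d(-1374)) = 1/(-694 + 12*(-1374)) = 1/(-694 - 16488) = 1/(-17182) = -1/17182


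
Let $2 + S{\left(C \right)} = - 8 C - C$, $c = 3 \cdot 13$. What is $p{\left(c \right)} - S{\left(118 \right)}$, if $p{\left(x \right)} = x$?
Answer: $1103$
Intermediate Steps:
$c = 39$
$S{\left(C \right)} = -2 - 9 C$
$p{\left(c \right)} - S{\left(118 \right)} = 39 - \left(-2 - 1062\right) = 39 - -1064 = 39 + 1064 = 1103$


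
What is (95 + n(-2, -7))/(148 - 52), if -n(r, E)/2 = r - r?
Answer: 95/96 ≈ 0.98958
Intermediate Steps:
n(r, E) = 0 (n(r, E) = -2*(r - r) = -2*0 = 0)
(95 + n(-2, -7))/(148 - 52) = (95 + 0)/(148 - 52) = 95/96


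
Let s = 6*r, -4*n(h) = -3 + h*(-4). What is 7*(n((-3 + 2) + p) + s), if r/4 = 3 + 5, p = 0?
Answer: 5369/4 ≈ 1342.3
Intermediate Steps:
n(h) = 3/4 + h (n(h) = -(-3 + h*(-4))/4 = -(-3 - 4*h)/4 = 3/4 + h)
r = 32 (r = 4*(3 + 5) = 4*8 = 32)
s = 192 (s = 6*32 = 192)
7*(n((-3 + 2) + p) + s) = 7*((3/4 + ((-3 + 2) + 0)) + 192) = 7*((3/4 + (-1 + 0)) + 192) = 7*((3/4 - 1) + 192) = 7*(-1/4 + 192) = 7*(767/4) = 5369/4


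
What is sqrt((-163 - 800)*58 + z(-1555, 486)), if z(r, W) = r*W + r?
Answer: I*sqrt(813139) ≈ 901.74*I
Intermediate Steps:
z(r, W) = r + W*r (z(r, W) = W*r + r = r + W*r)
sqrt((-163 - 800)*58 + z(-1555, 486)) = sqrt((-163 - 800)*58 - 1555*(1 + 486)) = sqrt(-963*58 - 1555*487) = sqrt(-55854 - 757285) = sqrt(-813139) = I*sqrt(813139)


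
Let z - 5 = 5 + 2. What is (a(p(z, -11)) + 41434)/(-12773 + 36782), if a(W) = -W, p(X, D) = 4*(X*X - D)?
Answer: 40814/24009 ≈ 1.6999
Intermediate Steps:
z = 12 (z = 5 + (5 + 2) = 5 + 7 = 12)
p(X, D) = -4*D + 4*X² (p(X, D) = 4*(X² - D) = -4*D + 4*X²)
(a(p(z, -11)) + 41434)/(-12773 + 36782) = (-(-4*(-11) + 4*12²) + 41434)/(-12773 + 36782) = (-(44 + 4*144) + 41434)/24009 = (-(44 + 576) + 41434)*(1/24009) = (-1*620 + 41434)*(1/24009) = (-620 + 41434)*(1/24009) = 40814*(1/24009) = 40814/24009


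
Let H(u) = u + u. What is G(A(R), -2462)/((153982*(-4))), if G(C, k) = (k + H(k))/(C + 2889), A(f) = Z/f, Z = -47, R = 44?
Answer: 40623/9783169379 ≈ 4.1523e-6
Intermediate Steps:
H(u) = 2*u
A(f) = -47/f
G(C, k) = 3*k/(2889 + C) (G(C, k) = (k + 2*k)/(C + 2889) = (3*k)/(2889 + C) = 3*k/(2889 + C))
G(A(R), -2462)/((153982*(-4))) = (3*(-2462)/(2889 - 47/44))/((153982*(-4))) = (3*(-2462)/(2889 - 47*1/44))/(-615928) = (3*(-2462)/(2889 - 47/44))*(-1/615928) = (3*(-2462)/(127069/44))*(-1/615928) = (3*(-2462)*(44/127069))*(-1/615928) = -324984/127069*(-1/615928) = 40623/9783169379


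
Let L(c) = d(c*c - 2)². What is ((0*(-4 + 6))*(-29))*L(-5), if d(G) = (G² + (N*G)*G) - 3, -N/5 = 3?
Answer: 0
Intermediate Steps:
N = -15 (N = -5*3 = -15)
d(G) = -3 - 14*G² (d(G) = (G² + (-15*G)*G) - 3 = (G² - 15*G²) - 3 = -14*G² - 3 = -3 - 14*G²)
L(c) = (-3 - 14*(-2 + c²)²)² (L(c) = (-3 - 14*(c*c - 2)²)² = (-3 - 14*(c² - 2)²)² = (-3 - 14*(-2 + c²)²)²)
((0*(-4 + 6))*(-29))*L(-5) = ((0*(-4 + 6))*(-29))*(3 + 14*(-2 + (-5)²)²)² = ((0*2)*(-29))*(3 + 14*(-2 + 25)²)² = (0*(-29))*(3 + 14*23²)² = 0*(3 + 14*529)² = 0*(3 + 7406)² = 0*7409² = 0*54893281 = 0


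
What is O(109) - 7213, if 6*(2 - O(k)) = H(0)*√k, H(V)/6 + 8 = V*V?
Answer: -7211 + 8*√109 ≈ -7127.5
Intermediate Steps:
H(V) = -48 + 6*V² (H(V) = -48 + 6*(V*V) = -48 + 6*V²)
O(k) = 2 + 8*√k (O(k) = 2 - (-48 + 6*0²)*√k/6 = 2 - (-48 + 6*0)*√k/6 = 2 - (-48 + 0)*√k/6 = 2 - (-8)*√k = 2 + 8*√k)
O(109) - 7213 = (2 + 8*√109) - 7213 = -7211 + 8*√109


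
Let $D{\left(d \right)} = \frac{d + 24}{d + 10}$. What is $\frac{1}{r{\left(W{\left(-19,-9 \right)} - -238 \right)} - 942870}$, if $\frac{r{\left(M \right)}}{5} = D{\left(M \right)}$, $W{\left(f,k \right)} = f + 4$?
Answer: $- \frac{233}{219687475} \approx -1.0606 \cdot 10^{-6}$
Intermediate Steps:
$W{\left(f,k \right)} = 4 + f$
$D{\left(d \right)} = \frac{24 + d}{10 + d}$
$r{\left(M \right)} = \frac{5 \left(24 + M\right)}{10 + M}$ ($r{\left(M \right)} = 5 \frac{24 + M}{10 + M} = \frac{5 \left(24 + M\right)}{10 + M}$)
$\frac{1}{r{\left(W{\left(-19,-9 \right)} - -238 \right)} - 942870} = \frac{1}{\frac{5 \left(24 + \left(\left(4 - 19\right) - -238\right)\right)}{10 + \left(\left(4 - 19\right) - -238\right)} - 942870} = \frac{1}{\frac{5 \left(24 + \left(-15 + 238\right)\right)}{10 + \left(-15 + 238\right)} - 942870} = \frac{1}{\frac{5 \left(24 + 223\right)}{10 + 223} - 942870} = \frac{1}{5 \cdot \frac{1}{233} \cdot 247 - 942870} = \frac{1}{\frac{1235}{233} - 942870} = \frac{1}{- \frac{219687475}{233}} = - \frac{233}{219687475}$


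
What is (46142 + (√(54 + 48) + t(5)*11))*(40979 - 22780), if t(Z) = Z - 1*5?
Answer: 839738258 + 18199*√102 ≈ 8.3992e+8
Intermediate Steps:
t(Z) = -5 + Z (t(Z) = Z - 5 = -5 + Z)
(46142 + (√(54 + 48) + t(5)*11))*(40979 - 22780) = (46142 + (√(54 + 48) + (-5 + 5)*11))*(40979 - 22780) = (46142 + (√102 + 0*11))*18199 = (46142 + (√102 + 0))*18199 = (46142 + √102)*18199 = 839738258 + 18199*√102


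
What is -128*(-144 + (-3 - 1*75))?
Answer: 28416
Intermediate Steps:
-128*(-144 + (-3 - 1*75)) = -128*(-144 + (-3 - 75)) = -128*(-144 - 78) = -128*(-222) = 28416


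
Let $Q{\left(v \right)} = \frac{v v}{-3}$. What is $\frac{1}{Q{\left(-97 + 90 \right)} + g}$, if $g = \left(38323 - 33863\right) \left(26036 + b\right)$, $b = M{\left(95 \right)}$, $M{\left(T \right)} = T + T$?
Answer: $\frac{3}{350903831} \approx 8.5493 \cdot 10^{-9}$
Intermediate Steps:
$M{\left(T \right)} = 2 T$
$b = 190$ ($b = 2 \cdot 95 = 190$)
$Q{\left(v \right)} = - \frac{v^{2}}{3}$ ($Q{\left(v \right)} = v^{2} \left(- \frac{1}{3}\right) = - \frac{v^{2}}{3}$)
$g = 116967960$ ($g = \left(38323 - 33863\right) \left(26036 + 190\right) = 4460 \cdot 26226 = 116967960$)
$\frac{1}{Q{\left(-97 + 90 \right)} + g} = \frac{1}{- \frac{\left(-97 + 90\right)^{2}}{3} + 116967960} = \frac{1}{- \frac{\left(-7\right)^{2}}{3} + 116967960} = \frac{1}{\left(- \frac{1}{3}\right) 49 + 116967960} = \frac{1}{- \frac{49}{3} + 116967960} = \frac{1}{\frac{350903831}{3}} = \frac{3}{350903831}$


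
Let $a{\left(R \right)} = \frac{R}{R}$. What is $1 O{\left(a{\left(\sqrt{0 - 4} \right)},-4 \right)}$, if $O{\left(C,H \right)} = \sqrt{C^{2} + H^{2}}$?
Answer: $\sqrt{17} \approx 4.1231$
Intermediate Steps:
$a{\left(R \right)} = 1$
$1 O{\left(a{\left(\sqrt{0 - 4} \right)},-4 \right)} = 1 \sqrt{1^{2} + \left(-4\right)^{2}} = 1 \sqrt{1 + 16} = 1 \sqrt{17} = \sqrt{17}$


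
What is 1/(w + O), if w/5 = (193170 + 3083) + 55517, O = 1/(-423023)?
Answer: 423023/532522503549 ≈ 7.9438e-7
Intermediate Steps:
O = -1/423023 ≈ -2.3639e-6
w = 1258850 (w = 5*((193170 + 3083) + 55517) = 5*(196253 + 55517) = 5*251770 = 1258850)
1/(w + O) = 1/(1258850 - 1/423023) = 1/(532522503549/423023) = 423023/532522503549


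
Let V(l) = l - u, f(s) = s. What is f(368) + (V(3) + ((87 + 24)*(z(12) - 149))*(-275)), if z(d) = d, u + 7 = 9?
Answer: 4182294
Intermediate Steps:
u = 2 (u = -7 + 9 = 2)
V(l) = -2 + l (V(l) = l - 1*2 = l - 2 = -2 + l)
f(368) + (V(3) + ((87 + 24)*(z(12) - 149))*(-275)) = 368 + ((-2 + 3) + ((87 + 24)*(12 - 149))*(-275)) = 368 + (1 + (111*(-137))*(-275)) = 368 + (1 - 15207*(-275)) = 368 + (1 + 4181925) = 368 + 4181926 = 4182294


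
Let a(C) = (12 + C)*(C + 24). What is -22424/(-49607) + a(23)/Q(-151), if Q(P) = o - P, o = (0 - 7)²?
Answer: 17217663/1984280 ≈ 8.6770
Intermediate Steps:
a(C) = (12 + C)*(24 + C)
o = 49 (o = (-7)² = 49)
Q(P) = 49 - P
-22424/(-49607) + a(23)/Q(-151) = -22424/(-49607) + (288 + 23² + 36*23)/(49 - 1*(-151)) = -22424*(-1/49607) + (288 + 529 + 828)/(49 + 151) = 22424/49607 + 1645/200 = 22424/49607 + 1645*(1/200) = 22424/49607 + 329/40 = 17217663/1984280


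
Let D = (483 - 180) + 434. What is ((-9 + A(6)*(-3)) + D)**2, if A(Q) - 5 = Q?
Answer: 483025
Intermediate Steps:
A(Q) = 5 + Q
D = 737 (D = 303 + 434 = 737)
((-9 + A(6)*(-3)) + D)**2 = ((-9 + (5 + 6)*(-3)) + 737)**2 = ((-9 + 11*(-3)) + 737)**2 = ((-9 - 33) + 737)**2 = (-42 + 737)**2 = 695**2 = 483025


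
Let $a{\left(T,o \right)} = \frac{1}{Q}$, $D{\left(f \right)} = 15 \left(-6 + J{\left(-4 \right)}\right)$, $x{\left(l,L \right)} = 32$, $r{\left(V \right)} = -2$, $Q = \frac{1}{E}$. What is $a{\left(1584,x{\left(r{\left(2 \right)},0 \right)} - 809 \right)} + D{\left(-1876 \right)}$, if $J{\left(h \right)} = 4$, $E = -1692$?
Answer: $-1722$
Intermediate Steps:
$Q = - \frac{1}{1692}$ ($Q = \frac{1}{-1692} = - \frac{1}{1692} \approx -0.00059102$)
$D{\left(f \right)} = -30$ ($D{\left(f \right)} = 15 \left(-6 + 4\right) = 15 \left(-2\right) = -30$)
$a{\left(T,o \right)} = -1692$ ($a{\left(T,o \right)} = \frac{1}{- \frac{1}{1692}} = -1692$)
$a{\left(1584,x{\left(r{\left(2 \right)},0 \right)} - 809 \right)} + D{\left(-1876 \right)} = -1692 - 30 = -1722$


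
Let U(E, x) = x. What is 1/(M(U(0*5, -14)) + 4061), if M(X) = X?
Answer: 1/4047 ≈ 0.00024710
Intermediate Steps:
1/(M(U(0*5, -14)) + 4061) = 1/(-14 + 4061) = 1/4047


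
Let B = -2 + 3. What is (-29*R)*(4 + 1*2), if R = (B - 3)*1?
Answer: 348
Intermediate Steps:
B = 1
R = -2 (R = (1 - 3)*1 = -2*1 = -2)
(-29*R)*(4 + 1*2) = (-29*(-2))*(4 + 1*2) = 58*(4 + 2) = 58*6 = 348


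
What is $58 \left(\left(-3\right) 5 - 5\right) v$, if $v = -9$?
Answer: $10440$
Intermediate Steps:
$58 \left(\left(-3\right) 5 - 5\right) v = 58 \left(\left(-3\right) 5 - 5\right) \left(-9\right) = 58 \left(-15 - 5\right) \left(-9\right) = 58 \left(-20\right) \left(-9\right) = \left(-1160\right) \left(-9\right) = 10440$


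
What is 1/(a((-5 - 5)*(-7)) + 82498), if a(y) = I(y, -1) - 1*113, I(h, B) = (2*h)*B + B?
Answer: 1/82244 ≈ 1.2159e-5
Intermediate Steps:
I(h, B) = B + 2*B*h (I(h, B) = 2*B*h + B = B + 2*B*h)
a(y) = -114 - 2*y (a(y) = -(1 + 2*y) - 1*113 = (-1 - 2*y) - 113 = -114 - 2*y)
1/(a((-5 - 5)*(-7)) + 82498) = 1/((-114 - 2*(-5 - 5)*(-7)) + 82498) = 1/((-114 - (-20)*(-7)) + 82498) = 1/((-114 - 2*70) + 82498) = 1/((-114 - 140) + 82498) = 1/(-254 + 82498) = 1/82244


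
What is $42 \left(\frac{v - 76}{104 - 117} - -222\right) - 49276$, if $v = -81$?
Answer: $- \frac{512782}{13} \approx -39445.0$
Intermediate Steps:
$42 \left(\frac{v - 76}{104 - 117} - -222\right) - 49276 = 42 \left(\frac{-81 - 76}{104 - 117} - -222\right) - 49276 = 42 \left(- \frac{157}{-13} + 222\right) - 49276 = 42 \left(\left(-157\right) \left(- \frac{1}{13}\right) + 222\right) - 49276 = 42 \left(\frac{157}{13} + 222\right) - 49276 = 42 \cdot \frac{3043}{13} - 49276 = \frac{127806}{13} - 49276 = - \frac{512782}{13}$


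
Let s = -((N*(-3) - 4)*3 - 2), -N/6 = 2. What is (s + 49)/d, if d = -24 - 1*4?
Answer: 45/28 ≈ 1.6071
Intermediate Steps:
N = -12 (N = -6*2 = -12)
d = -28 (d = -24 - 4 = -28)
s = -94 (s = -((-12*(-3) - 4)*3 - 2) = -((36 - 4)*3 - 2) = -(32*3 - 2) = -(96 - 2) = -1*94 = -94)
(s + 49)/d = (-94 + 49)/(-28) = -45*(-1/28) = 45/28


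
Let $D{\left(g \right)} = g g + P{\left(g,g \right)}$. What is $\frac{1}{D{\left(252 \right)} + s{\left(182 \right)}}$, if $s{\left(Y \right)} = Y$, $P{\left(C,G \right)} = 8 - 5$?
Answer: $\frac{1}{63689} \approx 1.5701 \cdot 10^{-5}$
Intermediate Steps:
$P{\left(C,G \right)} = 3$ ($P{\left(C,G \right)} = 8 - 5 = 3$)
$D{\left(g \right)} = 3 + g^{2}$ ($D{\left(g \right)} = g g + 3 = g^{2} + 3 = 3 + g^{2}$)
$\frac{1}{D{\left(252 \right)} + s{\left(182 \right)}} = \frac{1}{\left(3 + 252^{2}\right) + 182} = \frac{1}{\left(3 + 63504\right) + 182} = \frac{1}{63507 + 182} = \frac{1}{63689}$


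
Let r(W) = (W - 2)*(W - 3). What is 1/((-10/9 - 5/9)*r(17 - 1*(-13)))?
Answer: -1/1260 ≈ -0.00079365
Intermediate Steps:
r(W) = (-3 + W)*(-2 + W) (r(W) = (-2 + W)*(-3 + W) = (-3 + W)*(-2 + W))
1/((-10/9 - 5/9)*r(17 - 1*(-13))) = 1/((-10/9 - 5/9)*(6 + (17 - 1*(-13))² - 5*(17 - 1*(-13)))) = 1/((-10*⅑ - 5*⅑)*(6 + (17 + 13)² - 5*(17 + 13))) = 1/((-10/9 - 5/9)*(6 + 30² - 5*30)) = 1/(-5*(6 + 900 - 150)/3) = 1/(-5/3*756) = 1/(-1260) = -1/1260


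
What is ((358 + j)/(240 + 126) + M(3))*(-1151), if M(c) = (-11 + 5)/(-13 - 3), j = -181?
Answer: -482269/488 ≈ -988.26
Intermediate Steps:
M(c) = 3/8 (M(c) = -6/(-16) = -6*(-1/16) = 3/8)
((358 + j)/(240 + 126) + M(3))*(-1151) = ((358 - 181)/(240 + 126) + 3/8)*(-1151) = (177/366 + 3/8)*(-1151) = (177*(1/366) + 3/8)*(-1151) = (59/122 + 3/8)*(-1151) = (419/488)*(-1151) = -482269/488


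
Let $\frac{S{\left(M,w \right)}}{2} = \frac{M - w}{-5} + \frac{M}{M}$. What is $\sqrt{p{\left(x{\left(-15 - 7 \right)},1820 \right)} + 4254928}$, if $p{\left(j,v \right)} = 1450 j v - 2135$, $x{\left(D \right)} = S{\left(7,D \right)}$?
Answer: $i \sqrt{21081607} \approx 4591.5 i$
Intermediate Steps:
$S{\left(M,w \right)} = 2 - \frac{2 M}{5} + \frac{2 w}{5}$ ($S{\left(M,w \right)} = 2 \left(\frac{M - w}{-5} + \frac{M}{M}\right) = 2 \left(\left(M - w\right) \left(- \frac{1}{5}\right) + 1\right) = 2 \left(\left(- \frac{M}{5} + \frac{w}{5}\right) + 1\right) = 2 \left(1 - \frac{M}{5} + \frac{w}{5}\right) = 2 - \frac{2 M}{5} + \frac{2 w}{5}$)
$x{\left(D \right)} = - \frac{4}{5} + \frac{2 D}{5}$ ($x{\left(D \right)} = 2 - \frac{14}{5} + \frac{2 D}{5} = - \frac{4}{5} + \frac{2 D}{5}$)
$p{\left(j,v \right)} = -2135 + 1450 j v$ ($p{\left(j,v \right)} = 1450 j v - 2135 = -2135 + 1450 j v$)
$\sqrt{p{\left(x{\left(-15 - 7 \right)},1820 \right)} + 4254928} = \sqrt{\left(-2135 + 1450 \left(- \frac{4}{5} + \frac{2 \left(-15 - 7\right)}{5}\right) 1820\right) + 4254928} = \sqrt{\left(-2135 + 1450 \left(- \frac{4}{5} + \frac{2}{5} \left(-22\right)\right) 1820\right) + 4254928} = \sqrt{\left(-2135 + 1450 \left(- \frac{4}{5} - \frac{44}{5}\right) 1820\right) + 4254928} = \sqrt{\left(-2135 + 1450 \left(- \frac{48}{5}\right) 1820\right) + 4254928} = \sqrt{\left(-2135 - 25334400\right) + 4254928} = \sqrt{-25336535 + 4254928} = \sqrt{-21081607} = i \sqrt{21081607}$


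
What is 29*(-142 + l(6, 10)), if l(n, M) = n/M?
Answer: -20503/5 ≈ -4100.6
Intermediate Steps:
29*(-142 + l(6, 10)) = 29*(-142 + 6/10) = 29*(-142 + 6*(1/10)) = 29*(-142 + 3/5) = 29*(-707/5) = -20503/5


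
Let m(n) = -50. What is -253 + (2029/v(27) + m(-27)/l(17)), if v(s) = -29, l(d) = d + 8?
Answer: -9424/29 ≈ -324.97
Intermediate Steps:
l(d) = 8 + d
-253 + (2029/v(27) + m(-27)/l(17)) = -253 + (2029/(-29) - 50/(8 + 17)) = -253 + (2029*(-1/29) - 50/25) = -253 + (-2029/29 - 50*1/25) = -253 + (-2029/29 - 2) = -253 - 2087/29 = -9424/29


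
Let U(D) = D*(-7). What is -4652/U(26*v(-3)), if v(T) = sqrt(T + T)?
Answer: -1163*I*sqrt(6)/273 ≈ -10.435*I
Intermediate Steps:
v(T) = sqrt(2)*sqrt(T) (v(T) = sqrt(2*T) = sqrt(2)*sqrt(T))
U(D) = -7*D
-4652/U(26*v(-3)) = -4652*I*sqrt(6)/1092 = -1163*I*sqrt(6)/273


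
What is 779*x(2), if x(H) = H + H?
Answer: 3116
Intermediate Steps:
x(H) = 2*H
779*x(2) = 779*(2*2) = 779*4 = 3116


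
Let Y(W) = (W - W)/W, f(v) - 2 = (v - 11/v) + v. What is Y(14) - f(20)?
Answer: -829/20 ≈ -41.450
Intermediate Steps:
f(v) = 2 - 11/v + 2*v (f(v) = 2 + ((v - 11/v) + v) = 2 + (-11/v + 2*v) = 2 - 11/v + 2*v)
Y(W) = 0 (Y(W) = 0/W = 0)
Y(14) - f(20) = 0 - (2 - 11/20 + 2*20) = 0 - (2 - 11*1/20 + 40) = 0 - (2 - 11/20 + 40) = 0 - 1*829/20 = 0 - 829/20 = -829/20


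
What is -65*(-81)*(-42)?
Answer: -221130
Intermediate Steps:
-65*(-81)*(-42) = 5265*(-42) = -221130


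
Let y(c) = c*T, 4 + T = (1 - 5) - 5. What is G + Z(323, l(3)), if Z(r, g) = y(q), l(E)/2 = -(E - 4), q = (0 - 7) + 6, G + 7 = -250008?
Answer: -250002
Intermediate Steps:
G = -250015 (G = -7 - 250008 = -250015)
T = -13 (T = -4 + ((1 - 5) - 5) = -4 + (-4 - 5) = -4 - 9 = -13)
q = -1 (q = -7 + 6 = -1)
l(E) = 8 - 2*E (l(E) = 2*(-(E - 4)) = 2*(-(-4 + E)) = 2*(4 - E) = 8 - 2*E)
y(c) = -13*c (y(c) = c*(-13) = -13*c)
Z(r, g) = 13 (Z(r, g) = -13*(-1) = 13)
G + Z(323, l(3)) = -250015 + 13 = -250002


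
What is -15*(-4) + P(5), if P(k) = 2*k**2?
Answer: 110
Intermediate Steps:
-15*(-4) + P(5) = -15*(-4) + 2*5**2 = 60 + 2*25 = 60 + 50 = 110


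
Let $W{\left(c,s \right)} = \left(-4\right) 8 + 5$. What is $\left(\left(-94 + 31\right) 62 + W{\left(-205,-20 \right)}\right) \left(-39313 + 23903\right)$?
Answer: $60607530$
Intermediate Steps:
$W{\left(c,s \right)} = -27$ ($W{\left(c,s \right)} = -32 + 5 = -27$)
$\left(\left(-94 + 31\right) 62 + W{\left(-205,-20 \right)}\right) \left(-39313 + 23903\right) = \left(\left(-94 + 31\right) 62 - 27\right) \left(-39313 + 23903\right) = \left(\left(-63\right) 62 - 27\right) \left(-15410\right) = \left(-3906 - 27\right) \left(-15410\right) = \left(-3933\right) \left(-15410\right) = 60607530$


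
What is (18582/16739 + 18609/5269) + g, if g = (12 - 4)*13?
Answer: 504314467/4641989 ≈ 108.64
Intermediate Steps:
g = 104 (g = 8*13 = 104)
(18582/16739 + 18609/5269) + g = (18582/16739 + 18609/5269) + 104 = (18582*(1/16739) + 18609*(1/5269)) + 104 = (978/881 + 18609/5269) + 104 = 21547611/4641989 + 104 = 504314467/4641989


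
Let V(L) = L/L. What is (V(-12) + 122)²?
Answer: 15129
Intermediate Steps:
V(L) = 1
(V(-12) + 122)² = (1 + 122)² = 123² = 15129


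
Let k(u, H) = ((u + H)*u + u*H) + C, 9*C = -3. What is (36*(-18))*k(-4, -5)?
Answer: -36072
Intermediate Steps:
C = -1/3 (C = (1/9)*(-3) = -1/3 ≈ -0.33333)
k(u, H) = -1/3 + H*u + u*(H + u) (k(u, H) = ((u + H)*u + u*H) - 1/3 = ((H + u)*u + H*u) - 1/3 = (u*(H + u) + H*u) - 1/3 = (H*u + u*(H + u)) - 1/3 = -1/3 + H*u + u*(H + u))
(36*(-18))*k(-4, -5) = (36*(-18))*(-1/3 + (-4)**2 + 2*(-5)*(-4)) = -648*(-1/3 + 16 + 40) = -648*167/3 = -36072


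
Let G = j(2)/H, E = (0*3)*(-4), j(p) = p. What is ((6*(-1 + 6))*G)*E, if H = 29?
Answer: 0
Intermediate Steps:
E = 0 (E = 0*(-4) = 0)
G = 2/29 ≈ 0.068966
((6*(-1 + 6))*G)*E = ((6*(-1 + 6))*(2/29))*0 = ((6*5)*(2/29))*0 = (30*(2/29))*0 = (60/29)*0 = 0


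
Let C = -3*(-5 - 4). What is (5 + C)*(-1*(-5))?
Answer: 160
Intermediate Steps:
C = 27 (C = -3*(-9) = 27)
(5 + C)*(-1*(-5)) = (5 + 27)*(-1*(-5)) = 32*5 = 160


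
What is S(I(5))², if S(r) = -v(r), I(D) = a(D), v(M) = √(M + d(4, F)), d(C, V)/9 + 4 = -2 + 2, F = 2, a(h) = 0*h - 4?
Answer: -40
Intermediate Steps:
a(h) = -4 (a(h) = 0 - 4 = -4)
d(C, V) = -36 (d(C, V) = -36 + 9*(-2 + 2) = -36 + 9*0 = -36 + 0 = -36)
v(M) = √(-36 + M) (v(M) = √(M - 36) = √(-36 + M))
I(D) = -4
S(r) = -√(-36 + r)
S(I(5))² = (-√(-36 - 4))² = (-√(-40))² = (-2*I*√10)² = -40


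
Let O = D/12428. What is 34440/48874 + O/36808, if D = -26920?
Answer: 140654073665/199619666948 ≈ 0.70461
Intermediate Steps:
O = -6730/3107 (O = -26920/12428 = -26920*1/12428 = -6730/3107 ≈ -2.1661)
34440/48874 + O/36808 = 34440/48874 - 6730/3107/36808 = 34440*(1/48874) - 6730/3107*1/36808 = 2460/3491 - 3365/57181228 = 140654073665/199619666948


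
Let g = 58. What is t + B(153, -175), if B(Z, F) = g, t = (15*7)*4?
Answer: 478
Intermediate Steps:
t = 420 (t = 105*4 = 420)
B(Z, F) = 58
t + B(153, -175) = 420 + 58 = 478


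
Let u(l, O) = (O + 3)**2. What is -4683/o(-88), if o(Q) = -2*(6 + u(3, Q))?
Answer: 669/2066 ≈ 0.32381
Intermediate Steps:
u(l, O) = (3 + O)**2
o(Q) = -12 - 2*(3 + Q)**2 (o(Q) = -2*(6 + (3 + Q)**2) = -12 - 2*(3 + Q)**2)
-4683/o(-88) = -4683/(-12 - 2*(3 - 88)**2) = -4683/(-12 - 2*(-85)**2) = -4683/(-12 - 2*7225) = -4683/(-12 - 14450) = -4683/(-14462) = -4683*(-1/14462) = 669/2066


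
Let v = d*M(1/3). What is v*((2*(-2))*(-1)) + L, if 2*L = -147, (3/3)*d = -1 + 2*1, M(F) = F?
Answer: -433/6 ≈ -72.167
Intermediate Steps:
d = 1 (d = -1 + 2*1 = -1 + 2 = 1)
L = -147/2 (L = (1/2)*(-147) = -147/2 ≈ -73.500)
v = 1/3 ≈ 0.33333
v*((2*(-2))*(-1)) + L = ((2*(-2))*(-1))/3 - 147/2 = (-4*(-1))/3 - 147/2 = (1/3)*4 - 147/2 = 4/3 - 147/2 = -433/6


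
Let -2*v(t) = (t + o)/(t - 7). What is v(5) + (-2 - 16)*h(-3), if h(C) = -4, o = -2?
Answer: 291/4 ≈ 72.750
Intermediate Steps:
v(t) = -(-2 + t)/(2*(-7 + t)) (v(t) = -(t - 2)/(2*(t - 7)) = -(-2 + t)/(2*(-7 + t)))
v(5) + (-2 - 16)*h(-3) = (2 - 1*5)/(2*(-7 + 5)) + (-2 - 16)*(-4) = (½)*(2 - 5)/(-2) - 18*(-4) = (½)*(-½)*(-3) + 72 = ¾ + 72 = 291/4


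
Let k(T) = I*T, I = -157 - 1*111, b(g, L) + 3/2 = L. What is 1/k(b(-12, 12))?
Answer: -1/2814 ≈ -0.00035537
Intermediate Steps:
b(g, L) = -3/2 + L
I = -268 (I = -157 - 111 = -268)
k(T) = -268*T
1/k(b(-12, 12)) = 1/(-268*(-3/2 + 12)) = 1/(-268*21/2) = 1/(-2814) = -1/2814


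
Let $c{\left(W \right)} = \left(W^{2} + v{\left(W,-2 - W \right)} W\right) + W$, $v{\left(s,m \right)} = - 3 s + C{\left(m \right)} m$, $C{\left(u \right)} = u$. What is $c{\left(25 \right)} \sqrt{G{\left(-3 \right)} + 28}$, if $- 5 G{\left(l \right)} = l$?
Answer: $3400 \sqrt{715} \approx 90914.0$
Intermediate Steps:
$G{\left(l \right)} = - \frac{l}{5}$
$v{\left(s,m \right)} = m^{2} - 3 s$ ($v{\left(s,m \right)} = - 3 s + m m = - 3 s + m^{2} = m^{2} - 3 s$)
$c{\left(W \right)} = W + W^{2} + W \left(\left(-2 - W\right)^{2} - 3 W\right)$ ($c{\left(W \right)} = \left(W^{2} + \left(\left(-2 - W\right)^{2} - 3 W\right) W\right) + W = \left(W^{2} + W \left(\left(-2 - W\right)^{2} - 3 W\right)\right) + W = W + W^{2} + W \left(\left(-2 - W\right)^{2} - 3 W\right)$)
$c{\left(25 \right)} \sqrt{G{\left(-3 \right)} + 28} = 25 \left(5 + 25^{2} + 2 \cdot 25\right) \sqrt{\left(- \frac{1}{5}\right) \left(-3\right) + 28} = 25 \left(5 + 625 + 50\right) \sqrt{\frac{3}{5} + 28} = 25 \cdot 680 \sqrt{\frac{143}{5}} = 17000 \frac{\sqrt{715}}{5} = 3400 \sqrt{715}$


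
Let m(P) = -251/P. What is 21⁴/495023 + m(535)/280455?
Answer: 29180471086652/74274946373775 ≈ 0.39287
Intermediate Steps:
21⁴/495023 + m(535)/280455 = 21⁴/495023 - 251/535/280455 = 194481*(1/495023) - 251*1/535*(1/280455) = 194481/495023 - 251/535*1/280455 = 194481/495023 - 251/150043425 = 29180471086652/74274946373775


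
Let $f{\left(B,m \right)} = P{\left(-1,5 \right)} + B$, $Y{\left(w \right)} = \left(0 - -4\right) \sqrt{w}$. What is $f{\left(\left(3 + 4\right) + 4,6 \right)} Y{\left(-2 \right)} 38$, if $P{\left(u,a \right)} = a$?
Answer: $2432 i \sqrt{2} \approx 3439.4 i$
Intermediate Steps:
$Y{\left(w \right)} = 4 \sqrt{w}$ ($Y{\left(w \right)} = \left(0 + 4\right) \sqrt{w} = 4 \sqrt{w}$)
$f{\left(B,m \right)} = 5 + B$
$f{\left(\left(3 + 4\right) + 4,6 \right)} Y{\left(-2 \right)} 38 = \left(5 + \left(\left(3 + 4\right) + 4\right)\right) 4 \sqrt{-2} \cdot 38 = \left(5 + \left(7 + 4\right)\right) 4 i \sqrt{2} \cdot 38 = \left(5 + 11\right) 4 i \sqrt{2} \cdot 38 = 16 \cdot 4 i \sqrt{2} \cdot 38 = 64 i \sqrt{2} \cdot 38 = 2432 i \sqrt{2}$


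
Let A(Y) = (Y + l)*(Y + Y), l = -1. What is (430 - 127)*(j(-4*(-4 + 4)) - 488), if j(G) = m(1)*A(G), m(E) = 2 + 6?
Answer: -147864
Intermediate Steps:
A(Y) = 2*Y*(-1 + Y) (A(Y) = (Y - 1)*(Y + Y) = (-1 + Y)*(2*Y) = 2*Y*(-1 + Y))
m(E) = 8
j(G) = 16*G*(-1 + G) (j(G) = 8*(2*G*(-1 + G)) = 16*G*(-1 + G))
(430 - 127)*(j(-4*(-4 + 4)) - 488) = (430 - 127)*(16*(-4*(-4 + 4))*(-1 - 4*(-4 + 4)) - 488) = 303*(16*(-4*0)*(-1 - 4*0) - 488) = 303*(16*0*(-1 + 0) - 488) = 303*(16*0*(-1) - 488) = 303*(0 - 488) = 303*(-488) = -147864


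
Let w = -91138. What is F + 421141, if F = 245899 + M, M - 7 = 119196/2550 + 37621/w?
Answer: 25838959590133/38733650 ≈ 6.6709e+5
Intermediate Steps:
M = 2065694133/38733650 (M = 7 + (119196/2550 + 37621/(-91138)) = 7 + (119196*(1/2550) + 37621*(-1/91138)) = 7 + (19866/425 - 37621/91138) = 7 + 1794558583/38733650 = 2065694133/38733650 ≈ 53.331)
F = 9526631495483/38733650 (F = 245899 + 2065694133/38733650 = 9526631495483/38733650 ≈ 2.4595e+5)
F + 421141 = 9526631495483/38733650 + 421141 = 25838959590133/38733650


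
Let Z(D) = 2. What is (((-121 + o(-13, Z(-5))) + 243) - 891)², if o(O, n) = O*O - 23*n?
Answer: 417316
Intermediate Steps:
o(O, n) = O² - 23*n
(((-121 + o(-13, Z(-5))) + 243) - 891)² = (((-121 + ((-13)² - 23*2)) + 243) - 891)² = (((-121 + (169 - 46)) + 243) - 891)² = (((-121 + 123) + 243) - 891)² = ((2 + 243) - 891)² = (245 - 891)² = (-646)² = 417316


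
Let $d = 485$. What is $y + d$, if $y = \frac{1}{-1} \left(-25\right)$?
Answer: $510$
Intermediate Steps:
$y = 25$ ($y = \left(-1\right) \left(-25\right) = 25$)
$y + d = 25 + 485 = 510$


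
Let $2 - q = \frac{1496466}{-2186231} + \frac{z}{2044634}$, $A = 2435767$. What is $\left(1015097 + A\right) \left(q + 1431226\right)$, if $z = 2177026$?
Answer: $\frac{11038706424120732032576400}{2235021117227} \approx 4.939 \cdot 10^{12}$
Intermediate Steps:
$q = \frac{3620164001673}{2235021117227}$ ($q = 2 - \left(\frac{1496466}{-2186231} + \frac{2177026}{2044634}\right) = 2 - \left(1496466 \left(- \frac{1}{2186231}\right) + 2177026 \cdot \frac{1}{2044634}\right) = 2 - \left(- \frac{1496466}{2186231} + \frac{1088513}{1022317}\right) = 2 - \frac{849878232781}{2235021117227} = \frac{3620164001673}{2235021117227} \approx 1.6197$)
$\left(1015097 + A\right) \left(q + 1431226\right) = \left(1015097 + 2435767\right) \left(\frac{3620164001673}{2235021117227} + 1431226\right) = 3450864 \cdot \frac{3198823953688331975}{2235021117227} = \frac{11038706424120732032576400}{2235021117227}$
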